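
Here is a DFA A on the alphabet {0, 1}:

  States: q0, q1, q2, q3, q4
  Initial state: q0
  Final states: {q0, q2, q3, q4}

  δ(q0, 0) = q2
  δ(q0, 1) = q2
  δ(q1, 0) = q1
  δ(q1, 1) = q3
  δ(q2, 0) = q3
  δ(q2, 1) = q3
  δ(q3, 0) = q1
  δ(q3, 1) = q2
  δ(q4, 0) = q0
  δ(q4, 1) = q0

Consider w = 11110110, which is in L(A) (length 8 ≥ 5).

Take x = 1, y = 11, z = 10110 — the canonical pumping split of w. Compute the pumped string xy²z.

1111110110

xy^2z = 1·11·11·10110 = 1111110110.
Reading y = 11 takes A from q2 back to q2, so after x·y·y the machine is still in q2, and z then leads to the accepting state q3. Hence 1111110110 ∈ L(A).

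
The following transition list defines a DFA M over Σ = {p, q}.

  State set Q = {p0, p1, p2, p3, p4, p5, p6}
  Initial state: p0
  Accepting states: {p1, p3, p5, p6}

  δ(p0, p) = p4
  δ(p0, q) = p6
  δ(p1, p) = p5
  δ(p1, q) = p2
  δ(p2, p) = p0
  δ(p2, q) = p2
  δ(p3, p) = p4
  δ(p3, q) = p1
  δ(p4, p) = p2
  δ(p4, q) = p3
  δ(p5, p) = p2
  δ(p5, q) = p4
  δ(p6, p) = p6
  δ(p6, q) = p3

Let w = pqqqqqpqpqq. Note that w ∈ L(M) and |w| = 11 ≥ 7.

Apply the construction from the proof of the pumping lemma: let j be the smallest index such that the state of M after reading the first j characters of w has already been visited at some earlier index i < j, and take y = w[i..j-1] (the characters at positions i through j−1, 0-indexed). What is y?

q

Run of M on w = p q q q q q p q p q q:
  step 0: p0  (start)
  step 1: p4  (read p: p0→p4)
  step 2: p3  (read q: p4→p3)
  step 3: p1  (read q: p3→p1)
  step 4: p2  (read q: p1→p2)
  step 5: p2  (read q: p2→p2)   ← first repeat (p2 seen earlier)
  step 6: p2  (read q: p2→p2)
  step 7: p0  (read p: p2→p0)
  step 8: p6  (read q: p0→p6)
  step 9: p6  (read p: p6→p6)
  step 10: p3  (read q: p6→p3)
  step 11: p1  (read q: p3→p1)

So i = 4, j = 5, giving x = w[0:4] = pqqq, y = w[4:5] = q, z = w[5:11] = qpqpqq.
Check: |xy| = 5 ≤ 7 and |y| = 1 ≥ 1. Reading y takes M from p2 back to p2, so every xyⁱz is accepted.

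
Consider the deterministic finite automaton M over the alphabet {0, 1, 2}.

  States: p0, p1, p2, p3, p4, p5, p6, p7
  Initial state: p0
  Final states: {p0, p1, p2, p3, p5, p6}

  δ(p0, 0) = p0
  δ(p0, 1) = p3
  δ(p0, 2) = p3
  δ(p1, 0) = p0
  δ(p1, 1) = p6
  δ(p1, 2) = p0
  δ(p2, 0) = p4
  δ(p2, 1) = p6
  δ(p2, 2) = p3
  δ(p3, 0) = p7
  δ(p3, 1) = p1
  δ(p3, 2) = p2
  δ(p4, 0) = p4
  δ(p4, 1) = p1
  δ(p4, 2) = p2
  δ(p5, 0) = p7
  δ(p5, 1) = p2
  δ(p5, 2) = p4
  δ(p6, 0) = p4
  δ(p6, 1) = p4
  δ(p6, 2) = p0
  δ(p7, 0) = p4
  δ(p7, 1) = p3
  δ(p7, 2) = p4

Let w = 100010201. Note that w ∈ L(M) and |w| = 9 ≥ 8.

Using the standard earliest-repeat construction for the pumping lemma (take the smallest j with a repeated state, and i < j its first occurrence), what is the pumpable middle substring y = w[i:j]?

Run of M on w = 1 0 0 0 1 0 2 0 1:
  step 0: p0  (start)
  step 1: p3  (read 1: p0→p3)
  step 2: p7  (read 0: p3→p7)
  step 3: p4  (read 0: p7→p4)
  step 4: p4  (read 0: p4→p4)   ← first repeat (p4 seen earlier)
  step 5: p1  (read 1: p4→p1)
  step 6: p0  (read 0: p1→p0)
  step 7: p3  (read 2: p0→p3)
  step 8: p7  (read 0: p3→p7)
  step 9: p3  (read 1: p7→p3)

So i = 3, j = 4, giving x = w[0:3] = 100, y = w[3:4] = 0, z = w[4:9] = 10201.
Check: |xy| = 4 ≤ 8 and |y| = 1 ≥ 1. Reading y takes M from p4 back to p4, so every xyⁱz is accepted.

0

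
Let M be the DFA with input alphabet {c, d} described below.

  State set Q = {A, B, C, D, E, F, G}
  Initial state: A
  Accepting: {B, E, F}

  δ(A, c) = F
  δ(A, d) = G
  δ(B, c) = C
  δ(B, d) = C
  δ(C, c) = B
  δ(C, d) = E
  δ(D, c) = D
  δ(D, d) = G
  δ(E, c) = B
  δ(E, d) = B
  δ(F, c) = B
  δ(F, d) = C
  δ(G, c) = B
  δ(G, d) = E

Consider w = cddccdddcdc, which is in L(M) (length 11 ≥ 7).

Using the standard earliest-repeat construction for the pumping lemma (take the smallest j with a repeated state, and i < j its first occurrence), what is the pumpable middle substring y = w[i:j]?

dcc

Run of M on w = c d d c c d d d c d c:
  step 0: A  (start)
  step 1: F  (read c: A→F)
  step 2: C  (read d: F→C)
  step 3: E  (read d: C→E)
  step 4: B  (read c: E→B)
  step 5: C  (read c: B→C)   ← first repeat (C seen earlier)
  step 6: E  (read d: C→E)
  step 7: B  (read d: E→B)
  step 8: C  (read d: B→C)
  step 9: B  (read c: C→B)
  step 10: C  (read d: B→C)
  step 11: B  (read c: C→B)

So i = 2, j = 5, giving x = w[0:2] = cd, y = w[2:5] = dcc, z = w[5:11] = dddcdc.
Check: |xy| = 5 ≤ 7 and |y| = 3 ≥ 1. Reading y takes M from C back to C, so every xyⁱz is accepted.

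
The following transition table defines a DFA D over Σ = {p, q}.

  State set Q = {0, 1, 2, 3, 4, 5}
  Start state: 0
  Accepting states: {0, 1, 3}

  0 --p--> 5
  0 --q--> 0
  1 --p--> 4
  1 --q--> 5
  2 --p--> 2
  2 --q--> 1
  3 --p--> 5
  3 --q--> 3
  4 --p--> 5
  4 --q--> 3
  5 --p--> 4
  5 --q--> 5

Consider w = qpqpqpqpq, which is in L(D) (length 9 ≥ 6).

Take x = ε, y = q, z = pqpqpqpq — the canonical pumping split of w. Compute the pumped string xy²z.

xy^2z = ε·q·q·pqpqpqpq = qqpqpqpqpq.
Reading y = q takes D from 0 back to 0, so after x·y·y the machine is still in 0, and z then leads to the accepting state 3. Hence qqpqpqpqpq ∈ L(D).

qqpqpqpqpq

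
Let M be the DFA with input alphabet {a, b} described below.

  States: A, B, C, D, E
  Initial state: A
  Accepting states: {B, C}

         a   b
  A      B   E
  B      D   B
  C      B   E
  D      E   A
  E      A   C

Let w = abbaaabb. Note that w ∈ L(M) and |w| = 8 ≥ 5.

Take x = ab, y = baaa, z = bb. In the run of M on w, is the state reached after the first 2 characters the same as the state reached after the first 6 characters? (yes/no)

no

State sequence: A -a-> B -b-> B -b-> B -a-> D -a-> E -a-> A

After x (step 2): B. After xy (step 6): A.
They differ (B ≠ A), so y is not a cycle from the state after x; this split is not the one the pumping-lemma construction produces, and pumping y need not keep the string in L(M).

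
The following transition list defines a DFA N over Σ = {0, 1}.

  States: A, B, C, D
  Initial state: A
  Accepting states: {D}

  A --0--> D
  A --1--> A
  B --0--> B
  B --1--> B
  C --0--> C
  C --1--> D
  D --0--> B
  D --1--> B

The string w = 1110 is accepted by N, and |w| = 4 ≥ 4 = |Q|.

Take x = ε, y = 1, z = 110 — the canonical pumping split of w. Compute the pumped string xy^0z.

110

xy⁰z = xz = ε·110 = 110.
Reading y = 1 takes N from A back to A, so after x the machine is still in A, and z then leads to the accepting state D. Hence 110 ∈ L(N).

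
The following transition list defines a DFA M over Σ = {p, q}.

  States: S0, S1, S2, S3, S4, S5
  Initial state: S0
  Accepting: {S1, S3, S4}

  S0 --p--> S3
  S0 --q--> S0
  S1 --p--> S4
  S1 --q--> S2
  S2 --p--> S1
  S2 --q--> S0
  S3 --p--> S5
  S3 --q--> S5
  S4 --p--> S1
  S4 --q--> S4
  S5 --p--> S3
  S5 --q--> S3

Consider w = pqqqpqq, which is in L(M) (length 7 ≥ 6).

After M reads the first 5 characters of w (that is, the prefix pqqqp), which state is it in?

S3

State sequence: S0 -p-> S3 -q-> S5 -q-> S3 -q-> S5 -p-> S3

After reading 5 characters, M is in state S3.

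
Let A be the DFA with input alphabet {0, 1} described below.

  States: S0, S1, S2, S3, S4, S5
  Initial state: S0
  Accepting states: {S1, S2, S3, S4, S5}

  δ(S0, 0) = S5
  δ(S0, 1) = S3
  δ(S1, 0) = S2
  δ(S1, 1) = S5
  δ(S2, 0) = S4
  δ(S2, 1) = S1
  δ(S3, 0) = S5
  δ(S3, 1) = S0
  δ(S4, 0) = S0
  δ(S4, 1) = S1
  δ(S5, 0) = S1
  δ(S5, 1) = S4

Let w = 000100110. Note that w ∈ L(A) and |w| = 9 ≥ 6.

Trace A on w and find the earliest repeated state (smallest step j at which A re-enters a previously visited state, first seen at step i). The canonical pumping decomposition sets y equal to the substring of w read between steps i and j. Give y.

01

State sequence: S0 -0-> S5 -0-> S1 -0-> S2 -1-> S1 -0-> S2 -0-> S4 -1-> S1 -1-> S5 -0-> S1
First repeat at step 4: S1 was already visited.

So i = 2, j = 4, giving x = w[0:2] = 00, y = w[2:4] = 01, z = w[4:9] = 00110.
Check: |xy| = 4 ≤ 6 and |y| = 2 ≥ 1. Reading y takes A from S1 back to S1, so every xyⁱz is accepted.
Pumping length from the standard proof: p = 6 (the number of states). The repeated state found above gives |xy| = j ≤ 6 and |y| = j − i ≥ 1.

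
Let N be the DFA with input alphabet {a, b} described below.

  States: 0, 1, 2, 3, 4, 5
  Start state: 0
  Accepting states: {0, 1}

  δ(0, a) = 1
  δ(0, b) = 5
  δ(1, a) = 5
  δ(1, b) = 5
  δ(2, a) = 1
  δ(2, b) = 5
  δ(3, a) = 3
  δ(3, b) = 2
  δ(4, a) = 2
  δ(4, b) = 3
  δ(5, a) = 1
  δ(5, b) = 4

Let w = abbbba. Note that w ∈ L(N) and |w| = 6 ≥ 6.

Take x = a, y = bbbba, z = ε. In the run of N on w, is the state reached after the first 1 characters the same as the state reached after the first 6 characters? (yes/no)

yes

Run of N on the first 6 characters of w = a b b b b a:
  step 0: 0  (start)
  step 1: 1  (read a: 0→1)
  step 2: 5  (read b: 1→5)
  step 3: 4  (read b: 5→4)
  step 4: 3  (read b: 4→3)
  step 5: 2  (read b: 3→2)
  step 6: 1  (read a: 2→1)

After x (step 1): 1. After xy (step 6): 1.
They match, so y = bbbba drives N around a cycle from 1 back to itself; pumping y any number of times keeps N in 1 before reading z, and xyⁱz ∈ L(N) for every i ≥ 0.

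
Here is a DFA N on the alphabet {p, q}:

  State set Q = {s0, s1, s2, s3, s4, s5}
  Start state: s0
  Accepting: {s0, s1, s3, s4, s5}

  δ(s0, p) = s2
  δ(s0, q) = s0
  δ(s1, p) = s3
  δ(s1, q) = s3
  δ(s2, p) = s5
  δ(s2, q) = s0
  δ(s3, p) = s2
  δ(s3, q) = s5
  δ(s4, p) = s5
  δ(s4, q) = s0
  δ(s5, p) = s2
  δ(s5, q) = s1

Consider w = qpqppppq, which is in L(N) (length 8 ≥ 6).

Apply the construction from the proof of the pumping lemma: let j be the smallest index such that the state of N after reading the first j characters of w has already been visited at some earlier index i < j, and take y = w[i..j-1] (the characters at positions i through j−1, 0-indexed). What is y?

Run of N on w = q p q p p p p q:
  step 0: s0  (start)
  step 1: s0  (read q: s0→s0)   ← first repeat (s0 seen earlier)
  step 2: s2  (read p: s0→s2)
  step 3: s0  (read q: s2→s0)
  step 4: s2  (read p: s0→s2)
  step 5: s5  (read p: s2→s5)
  step 6: s2  (read p: s5→s2)
  step 7: s5  (read p: s2→s5)
  step 8: s1  (read q: s5→s1)

So i = 0, j = 1, giving x = w[0:0] = ε, y = w[0:1] = q, z = w[1:8] = pqppppq.
Check: |xy| = 1 ≤ 6 and |y| = 1 ≥ 1. Reading y takes N from s0 back to s0, so every xyⁱz is accepted.
Pumping length from the standard proof: p = 6 (the number of states). The repeated state found above gives |xy| = j ≤ 6 and |y| = j − i ≥ 1.

q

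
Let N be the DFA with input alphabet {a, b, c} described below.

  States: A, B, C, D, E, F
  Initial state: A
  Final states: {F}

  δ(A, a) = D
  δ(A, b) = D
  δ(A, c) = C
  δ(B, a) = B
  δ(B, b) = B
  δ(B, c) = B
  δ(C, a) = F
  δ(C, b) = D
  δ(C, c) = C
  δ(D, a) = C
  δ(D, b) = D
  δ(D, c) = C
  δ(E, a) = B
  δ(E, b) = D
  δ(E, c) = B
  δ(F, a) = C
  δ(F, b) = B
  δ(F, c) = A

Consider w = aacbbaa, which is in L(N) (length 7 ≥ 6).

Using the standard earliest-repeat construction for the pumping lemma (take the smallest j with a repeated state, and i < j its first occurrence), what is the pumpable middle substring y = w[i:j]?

Run of N on w = a a c b b a a:
  step 0: A  (start)
  step 1: D  (read a: A→D)
  step 2: C  (read a: D→C)
  step 3: C  (read c: C→C)   ← first repeat (C seen earlier)
  step 4: D  (read b: C→D)
  step 5: D  (read b: D→D)
  step 6: C  (read a: D→C)
  step 7: F  (read a: C→F)

So i = 2, j = 3, giving x = w[0:2] = aa, y = w[2:3] = c, z = w[3:7] = bbaa.
Check: |xy| = 3 ≤ 6 and |y| = 1 ≥ 1. Reading y takes N from C back to C, so every xyⁱz is accepted.
With |Q| = 6, pigeonhole forces a state repeat no later than step 6; the substring read between the first and second visits to that state can be pumped.

c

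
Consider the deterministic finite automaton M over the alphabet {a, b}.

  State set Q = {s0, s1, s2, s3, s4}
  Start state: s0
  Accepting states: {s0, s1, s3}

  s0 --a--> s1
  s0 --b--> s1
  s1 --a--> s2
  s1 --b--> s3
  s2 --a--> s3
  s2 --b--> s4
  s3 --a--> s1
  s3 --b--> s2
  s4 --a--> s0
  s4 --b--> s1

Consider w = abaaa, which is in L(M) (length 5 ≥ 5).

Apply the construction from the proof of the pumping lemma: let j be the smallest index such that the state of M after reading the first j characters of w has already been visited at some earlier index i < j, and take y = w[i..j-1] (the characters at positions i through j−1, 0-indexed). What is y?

State sequence: s0 -a-> s1 -b-> s3 -a-> s1 -a-> s2 -a-> s3
First repeat at step 3: s1 was already visited.

So i = 1, j = 3, giving x = w[0:1] = a, y = w[1:3] = ba, z = w[3:5] = aa.
Check: |xy| = 3 ≤ 5 and |y| = 2 ≥ 1. Reading y takes M from s1 back to s1, so every xyⁱz is accepted.
Since M has 5 states, any run of length ≥ 5 visits 5+1 states, so by pigeonhole some state repeats within the first 5 steps — that repeat gives the pumpable loop.

ba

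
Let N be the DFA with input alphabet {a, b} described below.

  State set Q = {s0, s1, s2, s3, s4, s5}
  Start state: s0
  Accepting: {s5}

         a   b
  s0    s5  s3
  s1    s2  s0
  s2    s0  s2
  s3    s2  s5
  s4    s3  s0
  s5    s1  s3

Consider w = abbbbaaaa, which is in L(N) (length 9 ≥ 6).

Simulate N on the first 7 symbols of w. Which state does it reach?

s2

State sequence: s0 -a-> s5 -b-> s3 -b-> s5 -b-> s3 -b-> s5 -a-> s1 -a-> s2

After reading 7 characters, N is in state s2.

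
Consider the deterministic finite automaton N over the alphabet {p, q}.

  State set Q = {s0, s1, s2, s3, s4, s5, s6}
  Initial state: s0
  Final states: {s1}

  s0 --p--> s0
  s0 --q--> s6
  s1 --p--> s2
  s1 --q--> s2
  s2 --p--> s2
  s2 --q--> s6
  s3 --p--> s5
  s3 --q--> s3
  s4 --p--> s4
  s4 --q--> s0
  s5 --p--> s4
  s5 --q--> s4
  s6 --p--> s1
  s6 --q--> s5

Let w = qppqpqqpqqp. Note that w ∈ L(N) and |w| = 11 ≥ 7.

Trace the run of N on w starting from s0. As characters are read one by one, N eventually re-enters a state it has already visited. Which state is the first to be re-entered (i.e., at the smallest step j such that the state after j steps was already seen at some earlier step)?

s6

State sequence: s0 -q-> s6 -p-> s1 -p-> s2 -q-> s6 -p-> s1 -q-> s2 -q-> s6 -p-> s1 -q-> s2 -q-> s6 -p-> s1
First repeat at step 4: s6 was already visited.

The earliest repeat is at step j = 4: N is in s6, which it already visited at step i = 1.
Since N has 7 states, any run of length ≥ 7 visits 7+1 states, so by pigeonhole some state repeats within the first 7 steps — that repeat gives the pumpable loop.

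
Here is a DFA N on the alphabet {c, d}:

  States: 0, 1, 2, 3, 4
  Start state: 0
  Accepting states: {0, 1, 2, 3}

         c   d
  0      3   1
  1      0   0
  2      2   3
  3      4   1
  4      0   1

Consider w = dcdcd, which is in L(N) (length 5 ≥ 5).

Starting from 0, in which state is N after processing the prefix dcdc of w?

State sequence: 0 -d-> 1 -c-> 0 -d-> 1 -c-> 0

After reading 4 characters, N is in state 0.

0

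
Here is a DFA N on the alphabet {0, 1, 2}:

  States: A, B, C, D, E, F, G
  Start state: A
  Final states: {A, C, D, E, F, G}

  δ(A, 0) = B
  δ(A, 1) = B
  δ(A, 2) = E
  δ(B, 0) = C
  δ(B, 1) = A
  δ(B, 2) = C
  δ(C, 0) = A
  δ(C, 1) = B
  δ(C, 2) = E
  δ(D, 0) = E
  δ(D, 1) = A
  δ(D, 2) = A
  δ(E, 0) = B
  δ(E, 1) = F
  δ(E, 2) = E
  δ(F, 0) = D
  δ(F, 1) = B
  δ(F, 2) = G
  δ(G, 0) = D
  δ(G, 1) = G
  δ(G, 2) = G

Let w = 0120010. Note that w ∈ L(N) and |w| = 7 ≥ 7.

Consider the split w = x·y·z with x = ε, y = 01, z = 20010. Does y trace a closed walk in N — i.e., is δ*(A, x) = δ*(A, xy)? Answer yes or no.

yes

State sequence: A -0-> B -1-> A

After x (step 0): A. After xy (step 2): A.
They match, so y = 01 drives N around a cycle from A back to itself; pumping y any number of times keeps N in A before reading z, and xyⁱz ∈ L(N) for every i ≥ 0.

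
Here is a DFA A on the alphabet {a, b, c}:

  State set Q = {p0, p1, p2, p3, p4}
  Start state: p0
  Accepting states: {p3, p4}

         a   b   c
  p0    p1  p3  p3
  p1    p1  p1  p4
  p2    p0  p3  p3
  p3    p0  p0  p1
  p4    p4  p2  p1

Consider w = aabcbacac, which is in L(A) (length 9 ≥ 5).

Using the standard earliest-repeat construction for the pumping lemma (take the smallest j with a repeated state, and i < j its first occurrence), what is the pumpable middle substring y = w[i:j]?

State sequence: p0 -a-> p1 -a-> p1 -b-> p1 -c-> p4 -b-> p2 -a-> p0 -c-> p3 -a-> p0 -c-> p3
First repeat at step 2: p1 was already visited.

So i = 1, j = 2, giving x = w[0:1] = a, y = w[1:2] = a, z = w[2:9] = bcbacac.
Check: |xy| = 2 ≤ 5 and |y| = 1 ≥ 1. Reading y takes A from p1 back to p1, so every xyⁱz is accepted.
The DFA has 5 states, so the proof of the pumping lemma guarantees a repeated state among the first 5+1 visited; the segment between the two visits is the pumpable y.

a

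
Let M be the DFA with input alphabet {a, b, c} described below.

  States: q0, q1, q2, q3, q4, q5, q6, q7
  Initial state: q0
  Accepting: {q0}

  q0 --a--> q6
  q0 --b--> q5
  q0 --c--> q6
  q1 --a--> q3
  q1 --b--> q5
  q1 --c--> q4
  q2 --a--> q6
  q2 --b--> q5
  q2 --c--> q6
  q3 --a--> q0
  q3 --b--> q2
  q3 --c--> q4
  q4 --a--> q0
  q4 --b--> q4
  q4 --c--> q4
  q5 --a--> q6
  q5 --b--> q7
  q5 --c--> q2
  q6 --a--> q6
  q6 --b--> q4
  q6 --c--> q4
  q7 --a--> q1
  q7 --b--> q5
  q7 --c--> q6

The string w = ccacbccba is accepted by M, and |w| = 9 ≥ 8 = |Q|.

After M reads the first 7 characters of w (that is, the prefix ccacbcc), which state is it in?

q4

State sequence: q0 -c-> q6 -c-> q4 -a-> q0 -c-> q6 -b-> q4 -c-> q4 -c-> q4

After reading 7 characters, M is in state q4.
(This kind of state-tracing is the core of the pumping-lemma construction: with 8 states, pigeonhole forces a repeat within the first 8 steps.)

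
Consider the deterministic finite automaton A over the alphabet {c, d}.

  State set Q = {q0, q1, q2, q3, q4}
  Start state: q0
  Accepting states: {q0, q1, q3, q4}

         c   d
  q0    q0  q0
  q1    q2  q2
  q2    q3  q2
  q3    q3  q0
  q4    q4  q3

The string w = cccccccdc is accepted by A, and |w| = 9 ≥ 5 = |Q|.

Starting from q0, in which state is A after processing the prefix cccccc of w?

q0

State sequence: q0 -c-> q0 -c-> q0 -c-> q0 -c-> q0 -c-> q0 -c-> q0

After reading 6 characters, A is in state q0.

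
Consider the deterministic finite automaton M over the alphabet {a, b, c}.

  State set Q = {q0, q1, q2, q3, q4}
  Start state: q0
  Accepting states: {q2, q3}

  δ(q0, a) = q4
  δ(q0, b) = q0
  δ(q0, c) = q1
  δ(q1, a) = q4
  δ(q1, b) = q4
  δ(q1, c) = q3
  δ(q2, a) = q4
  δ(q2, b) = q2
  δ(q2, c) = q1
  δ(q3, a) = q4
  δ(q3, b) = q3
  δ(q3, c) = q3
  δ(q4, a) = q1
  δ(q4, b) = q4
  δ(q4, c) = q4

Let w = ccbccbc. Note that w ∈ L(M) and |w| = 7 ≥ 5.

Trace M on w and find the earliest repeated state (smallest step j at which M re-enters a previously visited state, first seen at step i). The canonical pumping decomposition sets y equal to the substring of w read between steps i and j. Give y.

State sequence: q0 -c-> q1 -c-> q3 -b-> q3 -c-> q3 -c-> q3 -b-> q3 -c-> q3
First repeat at step 3: q3 was already visited.

So i = 2, j = 3, giving x = w[0:2] = cc, y = w[2:3] = b, z = w[3:7] = ccbc.
Check: |xy| = 3 ≤ 5 and |y| = 1 ≥ 1. Reading y takes M from q3 back to q3, so every xyⁱz is accepted.

b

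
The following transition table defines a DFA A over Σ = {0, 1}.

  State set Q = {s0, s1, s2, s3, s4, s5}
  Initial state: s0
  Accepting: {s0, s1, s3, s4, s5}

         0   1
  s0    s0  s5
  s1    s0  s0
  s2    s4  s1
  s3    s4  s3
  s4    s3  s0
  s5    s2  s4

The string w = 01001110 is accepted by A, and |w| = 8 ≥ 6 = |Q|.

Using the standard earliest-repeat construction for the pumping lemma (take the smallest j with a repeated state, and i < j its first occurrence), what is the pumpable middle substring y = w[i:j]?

Run of A on w = 0 1 0 0 1 1 1 0:
  step 0: s0  (start)
  step 1: s0  (read 0: s0→s0)   ← first repeat (s0 seen earlier)
  step 2: s5  (read 1: s0→s5)
  step 3: s2  (read 0: s5→s2)
  step 4: s4  (read 0: s2→s4)
  step 5: s0  (read 1: s4→s0)
  step 6: s5  (read 1: s0→s5)
  step 7: s4  (read 1: s5→s4)
  step 8: s3  (read 0: s4→s3)

So i = 0, j = 1, giving x = w[0:0] = ε, y = w[0:1] = 0, z = w[1:8] = 1001110.
Check: |xy| = 1 ≤ 6 and |y| = 1 ≥ 1. Reading y takes A from s0 back to s0, so every xyⁱz is accepted.

0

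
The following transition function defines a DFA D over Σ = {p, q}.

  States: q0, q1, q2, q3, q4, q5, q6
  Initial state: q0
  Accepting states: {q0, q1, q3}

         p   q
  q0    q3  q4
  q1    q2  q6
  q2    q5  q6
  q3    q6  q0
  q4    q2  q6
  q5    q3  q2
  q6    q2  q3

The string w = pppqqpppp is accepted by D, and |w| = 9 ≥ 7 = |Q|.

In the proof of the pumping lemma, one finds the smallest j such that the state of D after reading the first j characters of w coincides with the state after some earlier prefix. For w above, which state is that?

q6

Run of D on w = p p p q q p p p p:
  step 0: q0  (start)
  step 1: q3  (read p: q0→q3)
  step 2: q6  (read p: q3→q6)
  step 3: q2  (read p: q6→q2)
  step 4: q6  (read q: q2→q6)   ← first repeat (q6 seen earlier)
  step 5: q3  (read q: q6→q3)
  step 6: q6  (read p: q3→q6)
  step 7: q2  (read p: q6→q2)
  step 8: q5  (read p: q2→q5)
  step 9: q3  (read p: q5→q3)

The earliest repeat is at step j = 4: D is in q6, which it already visited at step i = 2.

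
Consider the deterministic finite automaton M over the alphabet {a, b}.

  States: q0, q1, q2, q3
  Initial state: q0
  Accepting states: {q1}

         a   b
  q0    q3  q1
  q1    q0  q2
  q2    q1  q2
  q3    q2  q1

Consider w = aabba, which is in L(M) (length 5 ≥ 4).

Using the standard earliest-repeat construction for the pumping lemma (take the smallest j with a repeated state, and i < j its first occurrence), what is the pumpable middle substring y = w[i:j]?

Run of M on w = a a b b a:
  step 0: q0  (start)
  step 1: q3  (read a: q0→q3)
  step 2: q2  (read a: q3→q2)
  step 3: q2  (read b: q2→q2)   ← first repeat (q2 seen earlier)
  step 4: q2  (read b: q2→q2)
  step 5: q1  (read a: q2→q1)

So i = 2, j = 3, giving x = w[0:2] = aa, y = w[2:3] = b, z = w[3:5] = ba.
Check: |xy| = 3 ≤ 4 and |y| = 1 ≥ 1. Reading y takes M from q2 back to q2, so every xyⁱz is accepted.
With |Q| = 4, pigeonhole forces a state repeat no later than step 4; the substring read between the first and second visits to that state can be pumped.

b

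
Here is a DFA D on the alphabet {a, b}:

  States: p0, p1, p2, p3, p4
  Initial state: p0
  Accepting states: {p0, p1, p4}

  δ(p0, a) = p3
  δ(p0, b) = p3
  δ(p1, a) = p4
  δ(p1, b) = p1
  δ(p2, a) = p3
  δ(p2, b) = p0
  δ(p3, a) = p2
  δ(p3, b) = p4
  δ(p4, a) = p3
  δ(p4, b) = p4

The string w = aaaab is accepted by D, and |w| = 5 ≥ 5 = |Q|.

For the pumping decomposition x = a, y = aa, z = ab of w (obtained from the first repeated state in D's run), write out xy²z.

xy^2z = a·aa·aa·ab = aaaaaab.
Reading y = aa takes D from p3 back to p3, so after x·y·y the machine is still in p3, and z then leads to the accepting state p0. Hence aaaaaab ∈ L(D).

aaaaaab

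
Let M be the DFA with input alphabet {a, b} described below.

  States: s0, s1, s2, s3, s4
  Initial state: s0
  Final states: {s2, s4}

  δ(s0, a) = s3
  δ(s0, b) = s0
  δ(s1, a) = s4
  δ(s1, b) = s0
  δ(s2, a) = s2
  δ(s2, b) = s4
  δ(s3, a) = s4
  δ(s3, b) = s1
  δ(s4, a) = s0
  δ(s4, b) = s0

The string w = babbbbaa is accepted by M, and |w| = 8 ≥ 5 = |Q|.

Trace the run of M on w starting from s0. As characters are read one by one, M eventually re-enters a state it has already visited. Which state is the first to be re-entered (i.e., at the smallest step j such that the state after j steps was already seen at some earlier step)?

s0

Run of M on w = b a b b b b a a:
  step 0: s0  (start)
  step 1: s0  (read b: s0→s0)   ← first repeat (s0 seen earlier)
  step 2: s3  (read a: s0→s3)
  step 3: s1  (read b: s3→s1)
  step 4: s0  (read b: s1→s0)
  step 5: s0  (read b: s0→s0)
  step 6: s0  (read b: s0→s0)
  step 7: s3  (read a: s0→s3)
  step 8: s4  (read a: s3→s4)

The earliest repeat is at step j = 1: M is in s0, which it already visited at step i = 0.
Since M has 5 states, any run of length ≥ 5 visits 5+1 states, so by pigeonhole some state repeats within the first 5 steps — that repeat gives the pumpable loop.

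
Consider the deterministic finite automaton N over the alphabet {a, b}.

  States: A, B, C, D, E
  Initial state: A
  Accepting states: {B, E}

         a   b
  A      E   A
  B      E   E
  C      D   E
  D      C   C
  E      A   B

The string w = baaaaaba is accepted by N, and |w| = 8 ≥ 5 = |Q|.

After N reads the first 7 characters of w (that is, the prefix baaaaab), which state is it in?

B

State sequence: A -b-> A -a-> E -a-> A -a-> E -a-> A -a-> E -b-> B

After reading 7 characters, N is in state B.
(This kind of state-tracing is the core of the pumping-lemma construction: with 5 states, pigeonhole forces a repeat within the first 5 steps.)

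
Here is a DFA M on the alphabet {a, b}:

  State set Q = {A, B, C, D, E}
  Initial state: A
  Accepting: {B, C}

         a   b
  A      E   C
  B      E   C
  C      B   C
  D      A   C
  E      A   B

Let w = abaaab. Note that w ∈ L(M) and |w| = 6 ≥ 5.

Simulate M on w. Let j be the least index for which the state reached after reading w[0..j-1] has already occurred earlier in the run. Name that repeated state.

E

Run of M on w = a b a a a b:
  step 0: A  (start)
  step 1: E  (read a: A→E)
  step 2: B  (read b: E→B)
  step 3: E  (read a: B→E)   ← first repeat (E seen earlier)
  step 4: A  (read a: E→A)
  step 5: E  (read a: A→E)
  step 6: B  (read b: E→B)

The earliest repeat is at step j = 3: M is in E, which it already visited at step i = 1.
Since M has 5 states, any run of length ≥ 5 visits 5+1 states, so by pigeonhole some state repeats within the first 5 steps — that repeat gives the pumpable loop.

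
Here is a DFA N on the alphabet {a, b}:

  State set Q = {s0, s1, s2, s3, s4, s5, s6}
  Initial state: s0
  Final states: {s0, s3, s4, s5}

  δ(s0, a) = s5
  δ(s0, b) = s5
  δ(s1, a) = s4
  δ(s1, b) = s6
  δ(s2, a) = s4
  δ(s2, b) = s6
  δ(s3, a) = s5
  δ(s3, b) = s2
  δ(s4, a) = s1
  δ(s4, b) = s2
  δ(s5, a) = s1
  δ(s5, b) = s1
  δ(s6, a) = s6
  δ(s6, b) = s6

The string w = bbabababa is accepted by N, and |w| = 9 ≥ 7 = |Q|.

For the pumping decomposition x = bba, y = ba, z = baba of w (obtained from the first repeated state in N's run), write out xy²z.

bbababababa

xy^2z = bba·ba·ba·baba = bbababababa.
Reading y = ba takes N from s4 back to s4, so after x·y·y the machine is still in s4, and z then leads to the accepting state s4. Hence bbababababa ∈ L(N).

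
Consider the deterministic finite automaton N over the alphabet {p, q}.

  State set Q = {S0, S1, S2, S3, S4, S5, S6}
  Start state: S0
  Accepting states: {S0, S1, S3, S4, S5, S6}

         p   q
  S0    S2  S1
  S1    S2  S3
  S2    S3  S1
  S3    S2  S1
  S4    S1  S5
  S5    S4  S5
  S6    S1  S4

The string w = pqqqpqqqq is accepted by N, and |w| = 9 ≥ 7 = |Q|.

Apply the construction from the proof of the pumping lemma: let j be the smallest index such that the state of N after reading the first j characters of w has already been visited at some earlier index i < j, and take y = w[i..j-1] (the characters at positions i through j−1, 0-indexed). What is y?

State sequence: S0 -p-> S2 -q-> S1 -q-> S3 -q-> S1 -p-> S2 -q-> S1 -q-> S3 -q-> S1 -q-> S3
First repeat at step 4: S1 was already visited.

So i = 2, j = 4, giving x = w[0:2] = pq, y = w[2:4] = qq, z = w[4:9] = pqqqq.
Check: |xy| = 4 ≤ 7 and |y| = 2 ≥ 1. Reading y takes N from S1 back to S1, so every xyⁱz is accepted.
Since N has 7 states, any run of length ≥ 7 visits 7+1 states, so by pigeonhole some state repeats within the first 7 steps — that repeat gives the pumpable loop.

qq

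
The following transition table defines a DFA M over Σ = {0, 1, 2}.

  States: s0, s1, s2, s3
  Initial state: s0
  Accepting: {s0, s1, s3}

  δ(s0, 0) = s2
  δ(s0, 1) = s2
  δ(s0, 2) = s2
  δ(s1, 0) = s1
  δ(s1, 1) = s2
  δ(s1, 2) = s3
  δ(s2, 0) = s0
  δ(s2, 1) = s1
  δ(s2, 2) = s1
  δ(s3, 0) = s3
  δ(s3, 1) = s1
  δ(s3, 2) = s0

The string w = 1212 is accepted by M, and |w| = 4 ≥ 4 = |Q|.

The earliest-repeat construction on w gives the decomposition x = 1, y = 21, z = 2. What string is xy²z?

xy^2z = 1·21·21·2 = 121212.
Reading y = 21 takes M from s2 back to s2, so after x·y·y the machine is still in s2, and z then leads to the accepting state s1. Hence 121212 ∈ L(M).

121212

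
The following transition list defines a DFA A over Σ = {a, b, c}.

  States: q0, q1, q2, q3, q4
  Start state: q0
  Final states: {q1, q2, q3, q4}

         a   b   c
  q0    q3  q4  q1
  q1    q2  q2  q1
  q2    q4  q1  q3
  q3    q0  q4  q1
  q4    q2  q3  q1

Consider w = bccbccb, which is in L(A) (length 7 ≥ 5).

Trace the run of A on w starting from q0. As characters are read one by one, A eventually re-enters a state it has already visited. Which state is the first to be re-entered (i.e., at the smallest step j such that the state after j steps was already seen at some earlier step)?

Run of A on w = b c c b c c b:
  step 0: q0  (start)
  step 1: q4  (read b: q0→q4)
  step 2: q1  (read c: q4→q1)
  step 3: q1  (read c: q1→q1)   ← first repeat (q1 seen earlier)
  step 4: q2  (read b: q1→q2)
  step 5: q3  (read c: q2→q3)
  step 6: q1  (read c: q3→q1)
  step 7: q2  (read b: q1→q2)

The earliest repeat is at step j = 3: A is in q1, which it already visited at step i = 2.

q1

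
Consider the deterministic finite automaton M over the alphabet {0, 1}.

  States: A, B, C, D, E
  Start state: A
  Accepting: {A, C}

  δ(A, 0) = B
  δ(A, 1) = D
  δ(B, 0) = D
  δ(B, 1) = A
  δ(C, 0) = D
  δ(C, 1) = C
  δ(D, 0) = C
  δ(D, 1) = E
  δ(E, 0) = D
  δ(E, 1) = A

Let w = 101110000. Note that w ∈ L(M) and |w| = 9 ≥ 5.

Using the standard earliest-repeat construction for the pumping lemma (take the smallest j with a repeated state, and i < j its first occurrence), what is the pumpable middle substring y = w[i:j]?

Run of M on w = 1 0 1 1 1 0 0 0 0:
  step 0: A  (start)
  step 1: D  (read 1: A→D)
  step 2: C  (read 0: D→C)
  step 3: C  (read 1: C→C)   ← first repeat (C seen earlier)
  step 4: C  (read 1: C→C)
  step 5: C  (read 1: C→C)
  step 6: D  (read 0: C→D)
  step 7: C  (read 0: D→C)
  step 8: D  (read 0: C→D)
  step 9: C  (read 0: D→C)

So i = 2, j = 3, giving x = w[0:2] = 10, y = w[2:3] = 1, z = w[3:9] = 110000.
Check: |xy| = 3 ≤ 5 and |y| = 1 ≥ 1. Reading y takes M from C back to C, so every xyⁱz is accepted.

1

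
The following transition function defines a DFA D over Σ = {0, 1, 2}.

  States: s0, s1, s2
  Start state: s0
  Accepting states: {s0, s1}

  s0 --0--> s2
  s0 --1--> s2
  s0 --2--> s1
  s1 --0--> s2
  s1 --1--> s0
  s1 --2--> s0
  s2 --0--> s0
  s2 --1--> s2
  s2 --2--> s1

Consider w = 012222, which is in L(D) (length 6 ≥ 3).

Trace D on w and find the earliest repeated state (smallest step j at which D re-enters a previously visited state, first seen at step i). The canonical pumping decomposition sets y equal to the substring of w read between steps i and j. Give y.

Run of D on w = 0 1 2 2 2 2:
  step 0: s0  (start)
  step 1: s2  (read 0: s0→s2)
  step 2: s2  (read 1: s2→s2)   ← first repeat (s2 seen earlier)
  step 3: s1  (read 2: s2→s1)
  step 4: s0  (read 2: s1→s0)
  step 5: s1  (read 2: s0→s1)
  step 6: s0  (read 2: s1→s0)

So i = 1, j = 2, giving x = w[0:1] = 0, y = w[1:2] = 1, z = w[2:6] = 2222.
Check: |xy| = 2 ≤ 3 and |y| = 1 ≥ 1. Reading y takes D from s2 back to s2, so every xyⁱz is accepted.

1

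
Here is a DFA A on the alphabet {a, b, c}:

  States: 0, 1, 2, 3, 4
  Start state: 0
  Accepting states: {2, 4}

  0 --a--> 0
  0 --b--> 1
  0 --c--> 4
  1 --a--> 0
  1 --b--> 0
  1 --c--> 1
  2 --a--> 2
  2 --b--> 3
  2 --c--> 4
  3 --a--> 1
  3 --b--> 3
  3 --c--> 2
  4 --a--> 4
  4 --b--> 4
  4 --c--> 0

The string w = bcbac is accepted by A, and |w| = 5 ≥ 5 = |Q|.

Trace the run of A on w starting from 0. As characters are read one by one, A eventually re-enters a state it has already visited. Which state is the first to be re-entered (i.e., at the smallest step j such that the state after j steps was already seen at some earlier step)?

State sequence: 0 -b-> 1 -c-> 1 -b-> 0 -a-> 0 -c-> 4
First repeat at step 2: 1 was already visited.

The earliest repeat is at step j = 2: A is in 1, which it already visited at step i = 1.
The DFA has 5 states, so the proof of the pumping lemma guarantees a repeated state among the first 5+1 visited; the segment between the two visits is the pumpable y.

1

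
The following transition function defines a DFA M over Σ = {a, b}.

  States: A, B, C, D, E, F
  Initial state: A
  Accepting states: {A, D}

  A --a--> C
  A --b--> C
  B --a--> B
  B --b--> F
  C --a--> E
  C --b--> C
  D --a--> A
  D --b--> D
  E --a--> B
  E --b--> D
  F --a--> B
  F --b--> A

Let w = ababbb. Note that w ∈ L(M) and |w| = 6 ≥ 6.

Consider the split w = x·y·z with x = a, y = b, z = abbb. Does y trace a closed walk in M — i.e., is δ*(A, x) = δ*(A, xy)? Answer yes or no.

yes

State sequence: A -a-> C -b-> C

After x (step 1): C. After xy (step 2): C.
They match, so y = b drives M around a cycle from C back to itself; pumping y any number of times keeps M in C before reading z, and xyⁱz ∈ L(M) for every i ≥ 0.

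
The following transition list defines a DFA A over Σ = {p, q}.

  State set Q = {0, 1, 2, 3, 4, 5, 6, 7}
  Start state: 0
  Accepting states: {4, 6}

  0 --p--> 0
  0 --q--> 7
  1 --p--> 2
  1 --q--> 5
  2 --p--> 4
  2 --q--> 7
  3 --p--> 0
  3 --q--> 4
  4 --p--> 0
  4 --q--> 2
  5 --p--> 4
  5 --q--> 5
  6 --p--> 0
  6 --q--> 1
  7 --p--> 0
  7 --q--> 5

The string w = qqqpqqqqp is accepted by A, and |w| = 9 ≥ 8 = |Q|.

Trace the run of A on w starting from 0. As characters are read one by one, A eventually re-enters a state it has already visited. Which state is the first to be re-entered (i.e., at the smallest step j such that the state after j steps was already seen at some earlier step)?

5

State sequence: 0 -q-> 7 -q-> 5 -q-> 5 -p-> 4 -q-> 2 -q-> 7 -q-> 5 -q-> 5 -p-> 4
First repeat at step 3: 5 was already visited.

The earliest repeat is at step j = 3: A is in 5, which it already visited at step i = 2.
With |Q| = 8, pigeonhole forces a state repeat no later than step 8; the substring read between the first and second visits to that state can be pumped.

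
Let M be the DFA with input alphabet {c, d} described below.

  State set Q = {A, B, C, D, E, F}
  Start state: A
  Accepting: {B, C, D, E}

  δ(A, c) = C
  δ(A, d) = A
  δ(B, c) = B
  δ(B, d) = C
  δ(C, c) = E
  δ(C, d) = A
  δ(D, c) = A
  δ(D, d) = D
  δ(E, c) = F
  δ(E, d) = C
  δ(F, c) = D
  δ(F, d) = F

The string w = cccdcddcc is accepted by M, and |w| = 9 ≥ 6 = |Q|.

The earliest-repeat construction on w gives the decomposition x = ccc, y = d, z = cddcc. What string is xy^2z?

xy^2z = ccc·d·d·cddcc = cccddcddcc.
Reading y = d takes M from F back to F, so after x·y·y the machine is still in F, and z then leads to the accepting state C. Hence cccddcddcc ∈ L(M).

cccddcddcc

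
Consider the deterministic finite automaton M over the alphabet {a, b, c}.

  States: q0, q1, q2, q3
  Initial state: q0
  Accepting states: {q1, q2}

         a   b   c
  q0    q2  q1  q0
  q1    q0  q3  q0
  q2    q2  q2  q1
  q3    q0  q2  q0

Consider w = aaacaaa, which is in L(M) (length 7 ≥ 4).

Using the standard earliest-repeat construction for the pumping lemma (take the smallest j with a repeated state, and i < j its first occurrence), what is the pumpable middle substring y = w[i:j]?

a

State sequence: q0 -a-> q2 -a-> q2 -a-> q2 -c-> q1 -a-> q0 -a-> q2 -a-> q2
First repeat at step 2: q2 was already visited.

So i = 1, j = 2, giving x = w[0:1] = a, y = w[1:2] = a, z = w[2:7] = acaaa.
Check: |xy| = 2 ≤ 4 and |y| = 1 ≥ 1. Reading y takes M from q2 back to q2, so every xyⁱz is accepted.
Pumping length from the standard proof: p = 4 (the number of states). The repeated state found above gives |xy| = j ≤ 4 and |y| = j − i ≥ 1.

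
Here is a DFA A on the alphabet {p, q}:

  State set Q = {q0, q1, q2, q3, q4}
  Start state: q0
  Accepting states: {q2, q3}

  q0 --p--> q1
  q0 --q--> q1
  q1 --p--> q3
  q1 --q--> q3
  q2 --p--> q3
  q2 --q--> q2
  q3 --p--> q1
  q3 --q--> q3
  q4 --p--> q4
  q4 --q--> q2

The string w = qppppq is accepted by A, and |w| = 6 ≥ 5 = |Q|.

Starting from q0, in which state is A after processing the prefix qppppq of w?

q3

Run of A on the first 6 characters of w = q p p p p q:
  step 0: q0  (start)
  step 1: q1  (read q: q0→q1)
  step 2: q3  (read p: q1→q3)
  step 3: q1  (read p: q3→q1)
  step 4: q3  (read p: q1→q3)
  step 5: q1  (read p: q3→q1)
  step 6: q3  (read q: q1→q3)

After reading 6 characters, A is in state q3.
(This kind of state-tracing is the core of the pumping-lemma construction: with 5 states, pigeonhole forces a repeat within the first 5 steps.)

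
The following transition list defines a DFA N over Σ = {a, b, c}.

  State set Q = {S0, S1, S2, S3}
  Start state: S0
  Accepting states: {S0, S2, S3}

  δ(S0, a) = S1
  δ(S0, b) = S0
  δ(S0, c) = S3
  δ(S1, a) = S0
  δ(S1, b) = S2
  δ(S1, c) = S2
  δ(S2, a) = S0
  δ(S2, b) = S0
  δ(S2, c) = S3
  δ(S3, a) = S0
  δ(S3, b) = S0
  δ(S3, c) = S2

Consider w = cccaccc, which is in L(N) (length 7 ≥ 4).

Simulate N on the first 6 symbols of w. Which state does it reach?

S2

State sequence: S0 -c-> S3 -c-> S2 -c-> S3 -a-> S0 -c-> S3 -c-> S2

After reading 6 characters, N is in state S2.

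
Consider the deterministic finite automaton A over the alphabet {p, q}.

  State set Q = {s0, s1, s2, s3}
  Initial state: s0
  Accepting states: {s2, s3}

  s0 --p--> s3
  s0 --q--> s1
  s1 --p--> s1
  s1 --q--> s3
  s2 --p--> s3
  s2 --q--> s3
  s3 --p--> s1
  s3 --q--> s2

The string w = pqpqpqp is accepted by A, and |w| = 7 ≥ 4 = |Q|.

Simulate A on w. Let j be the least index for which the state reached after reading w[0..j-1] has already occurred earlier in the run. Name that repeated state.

Run of A on w = p q p q p q p:
  step 0: s0  (start)
  step 1: s3  (read p: s0→s3)
  step 2: s2  (read q: s3→s2)
  step 3: s3  (read p: s2→s3)   ← first repeat (s3 seen earlier)
  step 4: s2  (read q: s3→s2)
  step 5: s3  (read p: s2→s3)
  step 6: s2  (read q: s3→s2)
  step 7: s3  (read p: s2→s3)

The earliest repeat is at step j = 3: A is in s3, which it already visited at step i = 1.
With |Q| = 4, pigeonhole forces a state repeat no later than step 4; the substring read between the first and second visits to that state can be pumped.

s3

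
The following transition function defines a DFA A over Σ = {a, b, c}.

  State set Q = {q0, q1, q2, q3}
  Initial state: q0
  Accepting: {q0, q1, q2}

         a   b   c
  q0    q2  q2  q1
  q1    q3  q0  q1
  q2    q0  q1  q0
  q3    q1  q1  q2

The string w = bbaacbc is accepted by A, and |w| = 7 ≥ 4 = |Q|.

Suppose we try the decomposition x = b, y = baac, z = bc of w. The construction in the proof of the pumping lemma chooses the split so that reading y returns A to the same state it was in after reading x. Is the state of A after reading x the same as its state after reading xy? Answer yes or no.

no

State sequence: q0 -b-> q2 -b-> q1 -a-> q3 -a-> q1 -c-> q1

After x (step 1): q2. After xy (step 5): q1.
They differ (q2 ≠ q1), so y is not a cycle from the state after x; this split is not the one the pumping-lemma construction produces, and pumping y need not keep the string in L(A).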